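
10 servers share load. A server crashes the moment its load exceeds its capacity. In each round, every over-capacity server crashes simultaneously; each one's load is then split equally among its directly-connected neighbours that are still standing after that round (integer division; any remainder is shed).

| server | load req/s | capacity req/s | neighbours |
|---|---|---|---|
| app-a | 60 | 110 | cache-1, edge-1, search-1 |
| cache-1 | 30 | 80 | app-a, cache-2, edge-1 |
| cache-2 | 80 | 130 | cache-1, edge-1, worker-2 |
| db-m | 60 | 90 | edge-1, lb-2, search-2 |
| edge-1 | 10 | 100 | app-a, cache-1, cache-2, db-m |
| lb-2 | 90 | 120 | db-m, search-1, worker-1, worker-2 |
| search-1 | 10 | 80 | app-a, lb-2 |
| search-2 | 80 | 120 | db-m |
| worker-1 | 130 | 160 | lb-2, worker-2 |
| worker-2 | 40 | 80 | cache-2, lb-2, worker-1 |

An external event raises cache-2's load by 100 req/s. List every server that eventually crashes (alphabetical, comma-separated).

Round 1 — cache-2 at 180 > 130. cache-2 crashes.
  cache-2 sheds 180 req/s to cache-1, edge-1, worker-2: 60 each.
    cache-1: 30+60 = 90 > 80
    edge-1: 10+60 = 70 ≤ 100
    worker-2: 40+60 = 100 > 80
Round 2 — cache-1, worker-2 crash.
  cache-1 sheds 90 req/s to app-a, edge-1: 45 each.
    app-a: 60+45 = 105 ≤ 110
    edge-1: 70+45 = 115 > 100
  worker-2 sheds 100 req/s to lb-2, worker-1: 50 each.
    lb-2: 90+50 = 140 > 120
    worker-1: 130+50 = 180 > 160
Round 3 — edge-1, lb-2, worker-1 crash.
  edge-1 sheds 115 req/s to app-a, db-m: 57 each (1 lost).
    app-a: 105+57 = 162 > 110
    db-m: 60+57 = 117 > 90
  lb-2 sheds 140 req/s to db-m, search-1: 70 each.
    db-m: 117+70 = 187 > 90
    search-1: 10+70 = 80 ≤ 80
  worker-1 sheds 180 req/s: no online neighbours, lost.
Round 4 — app-a, db-m crash.
  app-a sheds 162 req/s to search-1: 162 each.
    search-1: 80+162 = 242 > 80
  db-m sheds 187 req/s to search-2: 187 each.
    search-2: 80+187 = 267 > 120
Round 5 — search-1, search-2 crash.
  search-1 sheds 242 req/s: no online neighbours, lost.
  search-2 sheds 267 req/s: no online neighbours, lost.
No further crashes.

app-a, cache-1, cache-2, db-m, edge-1, lb-2, search-1, search-2, worker-1, worker-2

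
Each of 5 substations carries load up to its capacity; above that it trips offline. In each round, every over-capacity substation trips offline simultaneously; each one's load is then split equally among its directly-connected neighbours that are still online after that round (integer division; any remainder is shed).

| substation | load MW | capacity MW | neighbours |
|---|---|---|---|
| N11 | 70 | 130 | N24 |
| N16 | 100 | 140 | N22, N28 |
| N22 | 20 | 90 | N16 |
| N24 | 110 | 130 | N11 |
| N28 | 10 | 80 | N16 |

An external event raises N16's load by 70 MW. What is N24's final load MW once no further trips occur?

Round 1 — N16 at 170 > 140. N16 trips offline.
  N16 sheds 170 MW to N22, N28: 85 each.
    N22: 20+85 = 105 > 90
    N28: 10+85 = 95 > 80
Round 2 — N22, N28 trip offline.
  N22 sheds 105 MW: no online neighbours, lost.
  N28 sheds 95 MW: no online neighbours, lost.
No further trips.

110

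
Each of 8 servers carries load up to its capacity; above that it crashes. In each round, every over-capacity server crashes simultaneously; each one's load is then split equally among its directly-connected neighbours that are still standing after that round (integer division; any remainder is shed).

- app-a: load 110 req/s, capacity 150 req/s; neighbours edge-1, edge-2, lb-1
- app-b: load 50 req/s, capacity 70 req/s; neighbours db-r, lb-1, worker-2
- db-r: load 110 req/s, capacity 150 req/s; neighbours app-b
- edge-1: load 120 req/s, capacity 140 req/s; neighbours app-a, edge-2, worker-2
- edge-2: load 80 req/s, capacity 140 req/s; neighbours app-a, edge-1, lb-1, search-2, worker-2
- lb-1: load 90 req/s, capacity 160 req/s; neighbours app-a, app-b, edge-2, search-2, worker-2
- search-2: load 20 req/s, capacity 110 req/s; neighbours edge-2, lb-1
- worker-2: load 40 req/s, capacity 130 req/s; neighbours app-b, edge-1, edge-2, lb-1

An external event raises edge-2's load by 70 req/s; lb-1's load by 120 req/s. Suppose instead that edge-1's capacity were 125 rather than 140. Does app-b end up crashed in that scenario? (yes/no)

yes

With edge-1's capacity at 125:
Round 1 — edge-2 at 150 > 140; lb-1 at 210 > 160. edge-2, lb-1 crash.
  edge-2 sheds 150 req/s to app-a, edge-1, search-2, worker-2: 37 each (2 lost).
    app-a: 110+37 = 147 ≤ 150
    edge-1: 120+37 = 157 > 125
    search-2: 20+37 = 57 ≤ 110
    worker-2: 40+37 = 77 ≤ 130
  lb-1 sheds 210 req/s to app-a, app-b, search-2, worker-2: 52 each (2 lost).
    app-a: 147+52 = 199 > 150
    app-b: 50+52 = 102 > 70
    search-2: 57+52 = 109 ≤ 110
    worker-2: 77+52 = 129 ≤ 130
Round 2 — app-a, app-b, edge-1 crash.
  app-a sheds 199 req/s: no online neighbours, lost.
  app-b sheds 102 req/s to db-r, worker-2: 51 each.
    db-r: 110+51 = 161 > 150
    worker-2: 129+51 = 180 > 130
  edge-1 sheds 157 req/s to worker-2: 157 each.
    worker-2: 180+157 = 337 > 130
Round 3 — db-r, worker-2 crash.
  db-r sheds 161 req/s: no online neighbours, lost.
  worker-2 sheds 337 req/s: no online neighbours, lost.
No further crashes.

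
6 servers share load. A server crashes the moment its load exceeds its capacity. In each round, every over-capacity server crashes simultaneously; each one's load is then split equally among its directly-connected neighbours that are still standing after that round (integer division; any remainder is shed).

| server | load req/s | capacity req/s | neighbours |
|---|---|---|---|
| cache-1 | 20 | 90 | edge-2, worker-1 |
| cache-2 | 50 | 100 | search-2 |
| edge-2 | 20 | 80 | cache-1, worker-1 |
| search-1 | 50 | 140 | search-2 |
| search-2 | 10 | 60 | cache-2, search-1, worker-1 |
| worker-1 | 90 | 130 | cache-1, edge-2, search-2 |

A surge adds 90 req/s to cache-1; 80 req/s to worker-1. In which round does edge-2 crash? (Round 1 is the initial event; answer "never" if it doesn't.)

2

Round 1 — cache-1 at 110 > 90; worker-1 at 170 > 130. cache-1, worker-1 crash.
  cache-1 sheds 110 req/s to edge-2: 110 each.
    edge-2: 20+110 = 130 > 80
  worker-1 sheds 170 req/s to edge-2, search-2: 85 each.
    edge-2: 130+85 = 215 > 80
    search-2: 10+85 = 95 > 60
Round 2 — edge-2, search-2 crash.
  edge-2 sheds 215 req/s: no online neighbours, lost.
  search-2 sheds 95 req/s to cache-2, search-1: 47 each (1 lost).
    cache-2: 50+47 = 97 ≤ 100
    search-1: 50+47 = 97 ≤ 140
No further crashes.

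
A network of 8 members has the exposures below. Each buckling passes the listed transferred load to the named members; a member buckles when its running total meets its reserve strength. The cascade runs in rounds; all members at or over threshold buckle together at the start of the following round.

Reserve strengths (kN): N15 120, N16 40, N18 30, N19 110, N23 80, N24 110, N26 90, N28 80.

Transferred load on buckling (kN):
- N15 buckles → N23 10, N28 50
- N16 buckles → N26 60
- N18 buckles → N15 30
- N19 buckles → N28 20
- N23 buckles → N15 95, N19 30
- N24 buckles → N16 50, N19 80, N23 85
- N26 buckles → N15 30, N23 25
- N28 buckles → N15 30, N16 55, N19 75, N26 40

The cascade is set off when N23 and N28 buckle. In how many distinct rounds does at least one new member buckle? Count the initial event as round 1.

Round 1 — N23, N28 buckle (initial).
  N15: +95+30 → 125 ≥ 120
  N16: +55 → 55 ≥ 40
  N19: +30+75 → 105 < 110
  N26: +40 → 40 < 90
Round 2 — N15, N16 buckle.
  N26: +60 → 100 ≥ 90
Round 3 — N26 buckles.
No further bucklings.

3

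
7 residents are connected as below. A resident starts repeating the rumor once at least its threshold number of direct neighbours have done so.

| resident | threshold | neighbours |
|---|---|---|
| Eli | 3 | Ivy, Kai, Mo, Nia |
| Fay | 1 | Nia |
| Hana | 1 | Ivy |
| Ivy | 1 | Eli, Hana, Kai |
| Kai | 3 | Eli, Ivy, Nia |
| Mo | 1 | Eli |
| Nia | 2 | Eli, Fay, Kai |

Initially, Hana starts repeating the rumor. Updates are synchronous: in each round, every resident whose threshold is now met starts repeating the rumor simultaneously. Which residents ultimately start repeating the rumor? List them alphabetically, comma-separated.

Hana, Ivy

Round 1 — Hana starts repeating the rumor (initial).
Round 2 — checking thresholds:
  Ivy: 1 of 3 neighbours ≥ 1, starts repeating the rumor.
Round 3 — no new spreads; cascade stops.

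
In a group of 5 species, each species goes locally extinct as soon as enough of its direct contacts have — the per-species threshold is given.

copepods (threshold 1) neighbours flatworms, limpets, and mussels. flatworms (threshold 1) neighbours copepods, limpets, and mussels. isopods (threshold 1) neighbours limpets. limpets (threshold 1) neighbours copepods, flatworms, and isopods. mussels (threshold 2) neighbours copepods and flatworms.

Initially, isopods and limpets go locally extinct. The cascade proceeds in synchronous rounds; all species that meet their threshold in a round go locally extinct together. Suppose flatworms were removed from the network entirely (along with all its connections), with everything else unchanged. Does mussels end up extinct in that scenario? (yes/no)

With flatworms removed:
Round 1 — isopods, limpets go locally extinct (initial).
Round 2 — checking thresholds:
  copepods: 1 of 2 neighbours ≥ 1, goes locally extinct.
Round 3 — no new extinctions; cascade stops.

no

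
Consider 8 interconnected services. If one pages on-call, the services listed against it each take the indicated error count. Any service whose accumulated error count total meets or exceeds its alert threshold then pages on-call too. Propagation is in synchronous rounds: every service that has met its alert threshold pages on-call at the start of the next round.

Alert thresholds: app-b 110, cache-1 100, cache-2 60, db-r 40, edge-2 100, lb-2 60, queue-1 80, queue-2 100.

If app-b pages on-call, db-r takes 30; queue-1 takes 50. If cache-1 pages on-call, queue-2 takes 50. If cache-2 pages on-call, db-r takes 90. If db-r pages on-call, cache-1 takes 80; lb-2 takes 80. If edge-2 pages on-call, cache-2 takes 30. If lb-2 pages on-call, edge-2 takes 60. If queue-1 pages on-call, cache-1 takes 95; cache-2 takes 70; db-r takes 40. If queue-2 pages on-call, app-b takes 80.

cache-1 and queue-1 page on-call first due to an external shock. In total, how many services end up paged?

Round 1 — cache-1, queue-1 page on-call (initial).
  cache-2: +70 → 70 ≥ 60
  db-r: +40 → 40 ≥ 40
  queue-2: +50 → 50 < 100
Round 2 — cache-2, db-r page on-call.
  lb-2: +80 → 80 ≥ 60
Round 3 — lb-2 pages on-call.
  edge-2: +60 → 60 < 100
No further pages.

5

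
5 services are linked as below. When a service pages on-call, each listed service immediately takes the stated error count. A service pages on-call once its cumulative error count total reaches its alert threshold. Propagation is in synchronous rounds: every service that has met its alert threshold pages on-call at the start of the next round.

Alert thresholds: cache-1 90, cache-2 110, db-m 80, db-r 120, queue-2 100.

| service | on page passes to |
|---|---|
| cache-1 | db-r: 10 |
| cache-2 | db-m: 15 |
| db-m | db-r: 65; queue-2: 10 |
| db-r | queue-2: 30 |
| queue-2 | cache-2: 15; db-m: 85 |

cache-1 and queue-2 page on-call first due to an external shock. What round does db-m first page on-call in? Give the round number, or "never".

Round 1 — cache-1, queue-2 page on-call (initial).
  cache-2: +15 → 15 < 110
  db-m: +85 → 85 ≥ 80
  db-r: +10 → 10 < 120
Round 2 — db-m pages on-call.
  db-r: +65 → 75 < 120
No further pages.

2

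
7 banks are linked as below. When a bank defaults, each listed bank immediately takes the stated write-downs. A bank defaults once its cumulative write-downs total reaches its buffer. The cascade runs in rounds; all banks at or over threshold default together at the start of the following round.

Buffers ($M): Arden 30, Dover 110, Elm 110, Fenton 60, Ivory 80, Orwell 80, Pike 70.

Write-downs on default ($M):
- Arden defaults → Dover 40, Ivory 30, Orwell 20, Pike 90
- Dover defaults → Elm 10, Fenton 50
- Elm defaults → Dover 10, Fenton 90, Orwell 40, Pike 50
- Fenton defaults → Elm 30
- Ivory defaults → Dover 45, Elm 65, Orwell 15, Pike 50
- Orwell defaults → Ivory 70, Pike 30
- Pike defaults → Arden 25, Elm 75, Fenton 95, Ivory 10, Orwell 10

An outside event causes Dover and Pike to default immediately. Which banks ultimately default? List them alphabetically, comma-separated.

Dover, Elm, Fenton, Pike

Round 1 — Dover, Pike default (initial).
  Arden: +25 → 25 < 30
  Elm: +10+75 → 85 < 110
  Fenton: +50+95 → 145 ≥ 60
  Ivory: +10 → 10 < 80
  Orwell: +10 → 10 < 80
Round 2 — Fenton defaults.
  Elm: +30 → 115 ≥ 110
Round 3 — Elm defaults.
  Orwell: +40 → 50 < 80
No further defaults.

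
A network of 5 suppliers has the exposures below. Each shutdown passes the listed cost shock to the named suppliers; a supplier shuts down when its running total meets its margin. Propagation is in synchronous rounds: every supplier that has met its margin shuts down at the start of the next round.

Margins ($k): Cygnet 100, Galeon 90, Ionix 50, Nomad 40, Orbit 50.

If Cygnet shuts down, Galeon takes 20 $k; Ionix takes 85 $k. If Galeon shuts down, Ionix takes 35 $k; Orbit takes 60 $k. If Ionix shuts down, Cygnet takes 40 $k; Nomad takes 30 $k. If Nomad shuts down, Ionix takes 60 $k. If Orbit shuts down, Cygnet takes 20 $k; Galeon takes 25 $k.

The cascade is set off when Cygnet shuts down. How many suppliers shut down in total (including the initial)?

Round 1 — Cygnet shuts down (initial).
  Galeon: +20 → 20 < 90
  Ionix: +85 → 85 ≥ 50
Round 2 — Ionix shuts down.
  Nomad: +30 → 30 < 40
No further shutdowns.

2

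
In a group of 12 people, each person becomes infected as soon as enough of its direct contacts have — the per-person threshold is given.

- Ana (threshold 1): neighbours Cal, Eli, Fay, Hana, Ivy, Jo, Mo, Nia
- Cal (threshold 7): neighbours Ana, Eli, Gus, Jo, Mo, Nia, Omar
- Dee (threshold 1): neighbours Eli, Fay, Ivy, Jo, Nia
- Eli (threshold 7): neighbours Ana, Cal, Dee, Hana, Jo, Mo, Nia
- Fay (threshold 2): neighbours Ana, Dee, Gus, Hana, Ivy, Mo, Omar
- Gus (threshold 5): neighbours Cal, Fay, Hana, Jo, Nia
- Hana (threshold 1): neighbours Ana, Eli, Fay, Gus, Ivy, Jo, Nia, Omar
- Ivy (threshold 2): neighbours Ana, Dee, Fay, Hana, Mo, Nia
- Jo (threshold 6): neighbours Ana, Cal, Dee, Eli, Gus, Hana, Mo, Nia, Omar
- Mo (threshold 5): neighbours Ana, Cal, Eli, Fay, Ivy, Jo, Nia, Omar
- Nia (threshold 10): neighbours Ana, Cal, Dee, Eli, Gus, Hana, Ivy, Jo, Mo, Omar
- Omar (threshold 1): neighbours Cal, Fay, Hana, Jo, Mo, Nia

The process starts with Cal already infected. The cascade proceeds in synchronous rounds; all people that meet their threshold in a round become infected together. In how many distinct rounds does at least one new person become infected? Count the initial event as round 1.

6

Round 1 — Cal becomes infected (initial).
Round 2 — checking thresholds:
  Ana: 1 of 8 neighbours ≥ 1, becomes infected.
  Eli: 1 of 7 neighbours < 7, below threshold.
  Gus: 1 of 5 neighbours < 5, below threshold.
  Jo: 1 of 9 neighbours < 6, below threshold.
  Mo: 1 of 8 neighbours < 5, below threshold.
  Nia: 1 of 10 neighbours < 10, below threshold.
  Omar: 1 of 6 neighbours ≥ 1, becomes infected.
Round 3 — checking thresholds:
  Eli: 2 of 7 neighbours < 7, below threshold.
  Fay: 2 of 7 neighbours ≥ 2, becomes infected.
  Gus: 1 of 5 neighbours < 5, below threshold.
  Hana: 2 of 8 neighbours ≥ 1, becomes infected.
  Ivy: 1 of 6 neighbours < 2, below threshold.
  Jo: 3 of 9 neighbours < 6, below threshold.
  Mo: 3 of 8 neighbours < 5, below threshold.
  Nia: 3 of 10 neighbours < 10, below threshold.
Round 4 — checking thresholds:
  Dee: 1 of 5 neighbours ≥ 1, becomes infected.
  Eli: 3 of 7 neighbours < 7, below threshold.
  Gus: 3 of 5 neighbours < 5, below threshold.
  Ivy: 3 of 6 neighbours ≥ 2, becomes infected.
  Jo: 4 of 9 neighbours < 6, below threshold.
  Mo: 4 of 8 neighbours < 5, below threshold.
  Nia: 4 of 10 neighbours < 10, below threshold.
Round 5 — checking thresholds:
  Eli: 4 of 7 neighbours < 7, below threshold.
  Gus: 3 of 5 neighbours < 5, below threshold.
  Jo: 5 of 9 neighbours < 6, below threshold.
  Mo: 5 of 8 neighbours ≥ 5, becomes infected.
  Nia: 6 of 10 neighbours < 10, below threshold.
Round 6 — checking thresholds:
  Eli: 5 of 7 neighbours < 7, below threshold.
  Gus: 3 of 5 neighbours < 5, below threshold.
  Jo: 6 of 9 neighbours ≥ 6, becomes infected.
  Nia: 7 of 10 neighbours < 10, below threshold.
Round 7 — no new infections; cascade stops.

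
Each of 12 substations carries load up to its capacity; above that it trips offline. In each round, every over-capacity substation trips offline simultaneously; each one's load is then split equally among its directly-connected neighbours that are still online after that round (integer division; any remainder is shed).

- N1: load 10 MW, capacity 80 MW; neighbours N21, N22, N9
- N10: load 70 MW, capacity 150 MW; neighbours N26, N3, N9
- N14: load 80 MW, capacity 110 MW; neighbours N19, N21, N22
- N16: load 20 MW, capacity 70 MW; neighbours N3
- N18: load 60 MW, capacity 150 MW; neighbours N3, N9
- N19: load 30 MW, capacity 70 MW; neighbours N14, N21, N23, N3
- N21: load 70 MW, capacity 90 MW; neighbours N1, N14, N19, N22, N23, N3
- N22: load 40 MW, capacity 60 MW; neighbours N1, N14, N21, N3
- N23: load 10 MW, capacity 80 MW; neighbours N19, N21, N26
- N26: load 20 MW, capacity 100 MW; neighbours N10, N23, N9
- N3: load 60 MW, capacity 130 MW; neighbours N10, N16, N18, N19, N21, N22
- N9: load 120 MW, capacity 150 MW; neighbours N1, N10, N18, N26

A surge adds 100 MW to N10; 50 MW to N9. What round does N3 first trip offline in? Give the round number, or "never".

2

Round 1 — N10 at 170 > 150; N9 at 170 > 150. N10, N9 trip offline.
  N10 sheds 170 MW to N26, N3: 85 each.
    N26: 20+85 = 105 > 100
    N3: 60+85 = 145 > 130
  N9 sheds 170 MW to N1, N18, N26: 56 each (2 lost).
    N1: 10+56 = 66 ≤ 80
    N18: 60+56 = 116 ≤ 150
    N26: 105+56 = 161 > 100
Round 2 — N26, N3 trip offline.
  N26 sheds 161 MW to N23: 161 each.
    N23: 10+161 = 171 > 80
  N3 sheds 145 MW to N16, N18, N19, N21, N22: 29 each.
    N16: 20+29 = 49 ≤ 70
    N18: 116+29 = 145 ≤ 150
    N19: 30+29 = 59 ≤ 70
    N21: 70+29 = 99 > 90
    N22: 40+29 = 69 > 60
Round 3 — N21, N22, N23 trip offline.
  N21 sheds 99 MW to N1, N14, N19: 33 each.
    N1: 66+33 = 99 > 80
    N14: 80+33 = 113 > 110
    N19: 59+33 = 92 > 70
  N22 sheds 69 MW to N1, N14: 34 each (1 lost).
    N1: 99+34 = 133 > 80
    N14: 113+34 = 147 > 110
  N23 sheds 171 MW to N19: 171 each.
    N19: 92+171 = 263 > 70
Round 4 — N1, N14, N19 trip offline.
  N1 sheds 133 MW: no online neighbours, lost.
  N14 sheds 147 MW: no online neighbours, lost.
  N19 sheds 263 MW: no online neighbours, lost.
No further trips.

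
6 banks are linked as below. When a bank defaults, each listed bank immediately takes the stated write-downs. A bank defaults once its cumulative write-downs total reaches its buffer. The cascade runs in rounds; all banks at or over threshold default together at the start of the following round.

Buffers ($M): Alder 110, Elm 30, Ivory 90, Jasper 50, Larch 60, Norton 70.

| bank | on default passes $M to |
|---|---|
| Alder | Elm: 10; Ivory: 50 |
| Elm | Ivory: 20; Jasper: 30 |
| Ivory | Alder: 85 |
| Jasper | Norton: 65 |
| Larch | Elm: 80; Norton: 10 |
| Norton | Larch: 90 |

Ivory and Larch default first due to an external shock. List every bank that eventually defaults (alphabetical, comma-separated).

Elm, Ivory, Larch

Round 1 — Ivory, Larch default (initial).
  Alder: +85 → 85 < 110
  Elm: +80 → 80 ≥ 30
  Norton: +10 → 10 < 70
Round 2 — Elm defaults.
  Jasper: +30 → 30 < 50
No further defaults.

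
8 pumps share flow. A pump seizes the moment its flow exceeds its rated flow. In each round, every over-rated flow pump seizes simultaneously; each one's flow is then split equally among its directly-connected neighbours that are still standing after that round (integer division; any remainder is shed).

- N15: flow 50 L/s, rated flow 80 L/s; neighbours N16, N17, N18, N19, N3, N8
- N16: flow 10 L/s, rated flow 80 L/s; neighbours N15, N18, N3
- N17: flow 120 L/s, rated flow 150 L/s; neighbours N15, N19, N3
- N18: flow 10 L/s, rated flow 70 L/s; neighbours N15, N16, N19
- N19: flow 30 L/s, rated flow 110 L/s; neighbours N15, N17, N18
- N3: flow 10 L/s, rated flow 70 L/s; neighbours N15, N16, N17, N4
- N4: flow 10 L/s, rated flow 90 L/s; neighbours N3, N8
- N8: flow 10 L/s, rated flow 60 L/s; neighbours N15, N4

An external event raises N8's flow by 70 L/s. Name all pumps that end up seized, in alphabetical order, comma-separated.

N15, N8

Round 1 — N8 at 80 > 60. N8 seizes.
  N8 sheds 80 L/s to N15, N4: 40 each.
    N15: 50+40 = 90 > 80
    N4: 10+40 = 50 ≤ 90
Round 2 — N15 seizes.
  N15 sheds 90 L/s to N16, N17, N18, N19, N3: 18 each.
    N16: 10+18 = 28 ≤ 80
    N17: 120+18 = 138 ≤ 150
    N18: 10+18 = 28 ≤ 70
    N19: 30+18 = 48 ≤ 110
    N3: 10+18 = 28 ≤ 70
No further seizures.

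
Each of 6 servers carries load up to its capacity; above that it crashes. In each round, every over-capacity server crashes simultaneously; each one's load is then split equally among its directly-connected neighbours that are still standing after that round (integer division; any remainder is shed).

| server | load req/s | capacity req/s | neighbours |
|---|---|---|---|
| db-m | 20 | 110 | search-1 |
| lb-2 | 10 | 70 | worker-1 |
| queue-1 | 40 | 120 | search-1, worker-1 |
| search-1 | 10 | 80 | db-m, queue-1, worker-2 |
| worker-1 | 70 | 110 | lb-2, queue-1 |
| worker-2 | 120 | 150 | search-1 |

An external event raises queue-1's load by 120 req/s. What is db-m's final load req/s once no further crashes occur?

65

Round 1 — queue-1 at 160 > 120. queue-1 crashes.
  queue-1 sheds 160 req/s to search-1, worker-1: 80 each.
    search-1: 10+80 = 90 > 80
    worker-1: 70+80 = 150 > 110
Round 2 — search-1, worker-1 crash.
  search-1 sheds 90 req/s to db-m, worker-2: 45 each.
    db-m: 20+45 = 65 ≤ 110
    worker-2: 120+45 = 165 > 150
  worker-1 sheds 150 req/s to lb-2: 150 each.
    lb-2: 10+150 = 160 > 70
Round 3 — lb-2, worker-2 crash.
  lb-2 sheds 160 req/s: no online neighbours, lost.
  worker-2 sheds 165 req/s: no online neighbours, lost.
No further crashes.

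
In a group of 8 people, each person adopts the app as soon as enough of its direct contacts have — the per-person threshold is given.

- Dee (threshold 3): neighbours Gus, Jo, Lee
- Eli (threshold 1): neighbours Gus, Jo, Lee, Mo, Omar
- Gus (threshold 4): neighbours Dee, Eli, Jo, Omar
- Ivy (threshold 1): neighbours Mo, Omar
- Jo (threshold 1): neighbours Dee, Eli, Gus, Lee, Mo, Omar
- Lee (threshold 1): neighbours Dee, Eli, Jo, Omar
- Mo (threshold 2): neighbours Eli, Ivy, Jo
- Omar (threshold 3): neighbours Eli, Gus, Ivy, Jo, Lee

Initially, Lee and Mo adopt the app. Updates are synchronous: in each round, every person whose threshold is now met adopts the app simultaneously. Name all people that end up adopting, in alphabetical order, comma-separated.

Eli, Ivy, Jo, Lee, Mo, Omar

Round 1 — Lee, Mo adopt the app (initial).
Round 2 — checking thresholds:
  Dee: 1 of 3 neighbours < 3, holds.
  Eli: 2 of 5 neighbours ≥ 1, adopts the app.
  Ivy: 1 of 2 neighbours ≥ 1, adopts the app.
  Jo: 2 of 6 neighbours ≥ 1, adopts the app.
  Omar: 1 of 5 neighbours < 3, holds.
Round 3 — checking thresholds:
  Dee: 2 of 3 neighbours < 3, holds.
  Gus: 2 of 4 neighbours < 4, holds.
  Omar: 4 of 5 neighbours ≥ 3, adopts the app.
Round 4 — no new adoptions; cascade stops.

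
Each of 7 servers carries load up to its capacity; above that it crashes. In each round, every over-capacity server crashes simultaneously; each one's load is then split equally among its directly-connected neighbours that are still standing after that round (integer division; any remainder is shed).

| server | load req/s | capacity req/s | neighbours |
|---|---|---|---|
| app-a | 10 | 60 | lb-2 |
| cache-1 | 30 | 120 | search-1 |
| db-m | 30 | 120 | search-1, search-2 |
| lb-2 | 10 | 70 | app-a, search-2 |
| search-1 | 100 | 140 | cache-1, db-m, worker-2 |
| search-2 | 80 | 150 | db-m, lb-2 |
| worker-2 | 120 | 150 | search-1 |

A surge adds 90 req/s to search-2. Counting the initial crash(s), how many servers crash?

Round 1 — search-2 at 170 > 150. search-2 crashes.
  search-2 sheds 170 req/s to db-m, lb-2: 85 each.
    db-m: 30+85 = 115 ≤ 120
    lb-2: 10+85 = 95 > 70
Round 2 — lb-2 crashes.
  lb-2 sheds 95 req/s to app-a: 95 each.
    app-a: 10+95 = 105 > 60
Round 3 — app-a crashes.
  app-a sheds 105 req/s: no online neighbours, lost.
No further crashes.

3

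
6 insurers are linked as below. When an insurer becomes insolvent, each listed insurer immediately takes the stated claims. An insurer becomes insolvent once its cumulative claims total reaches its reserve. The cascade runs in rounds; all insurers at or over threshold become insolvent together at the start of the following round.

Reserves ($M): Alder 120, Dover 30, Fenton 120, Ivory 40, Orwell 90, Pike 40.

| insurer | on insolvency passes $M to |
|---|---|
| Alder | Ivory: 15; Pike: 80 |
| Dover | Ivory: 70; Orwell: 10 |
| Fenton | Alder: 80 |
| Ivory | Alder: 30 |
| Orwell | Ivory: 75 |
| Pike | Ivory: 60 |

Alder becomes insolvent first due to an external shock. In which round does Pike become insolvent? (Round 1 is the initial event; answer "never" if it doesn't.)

2

Round 1 — Alder becomes insolvent (initial).
  Ivory: +15 → 15 < 40
  Pike: +80 → 80 ≥ 40
Round 2 — Pike becomes insolvent.
  Ivory: +60 → 75 ≥ 40
Round 3 — Ivory becomes insolvent.
No further insolvencies.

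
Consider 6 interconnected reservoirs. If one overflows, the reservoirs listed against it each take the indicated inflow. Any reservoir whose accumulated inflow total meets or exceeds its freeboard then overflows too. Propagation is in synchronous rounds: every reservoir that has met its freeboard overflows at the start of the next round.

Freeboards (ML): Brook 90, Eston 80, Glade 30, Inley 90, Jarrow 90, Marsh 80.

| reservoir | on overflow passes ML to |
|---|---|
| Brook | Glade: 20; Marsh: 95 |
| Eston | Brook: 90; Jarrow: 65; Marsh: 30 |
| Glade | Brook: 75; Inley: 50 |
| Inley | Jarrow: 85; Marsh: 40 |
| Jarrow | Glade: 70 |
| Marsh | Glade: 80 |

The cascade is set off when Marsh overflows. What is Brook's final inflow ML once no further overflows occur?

Round 1 — Marsh overflows (initial).
  Glade: +80 → 80 ≥ 30
Round 2 — Glade overflows.
  Brook: +75 → 75 < 90
  Inley: +50 → 50 < 90
No further overflows.

75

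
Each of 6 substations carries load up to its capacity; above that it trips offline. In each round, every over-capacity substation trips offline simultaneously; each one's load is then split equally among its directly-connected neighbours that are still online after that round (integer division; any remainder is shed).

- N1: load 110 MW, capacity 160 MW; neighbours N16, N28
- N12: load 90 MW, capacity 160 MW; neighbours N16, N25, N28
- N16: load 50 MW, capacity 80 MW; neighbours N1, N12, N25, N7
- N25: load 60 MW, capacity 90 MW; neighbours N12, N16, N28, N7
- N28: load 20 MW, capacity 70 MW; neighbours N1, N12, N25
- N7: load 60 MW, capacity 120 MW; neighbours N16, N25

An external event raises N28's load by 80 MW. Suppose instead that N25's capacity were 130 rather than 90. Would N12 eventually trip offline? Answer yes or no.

With N25's capacity at 130:
Round 1 — N28 at 100 > 70. N28 trips offline.
  N28 sheds 100 MW to N1, N12, N25: 33 each (1 lost).
    N1: 110+33 = 143 ≤ 160
    N12: 90+33 = 123 ≤ 160
    N25: 60+33 = 93 ≤ 130
No further trips.

no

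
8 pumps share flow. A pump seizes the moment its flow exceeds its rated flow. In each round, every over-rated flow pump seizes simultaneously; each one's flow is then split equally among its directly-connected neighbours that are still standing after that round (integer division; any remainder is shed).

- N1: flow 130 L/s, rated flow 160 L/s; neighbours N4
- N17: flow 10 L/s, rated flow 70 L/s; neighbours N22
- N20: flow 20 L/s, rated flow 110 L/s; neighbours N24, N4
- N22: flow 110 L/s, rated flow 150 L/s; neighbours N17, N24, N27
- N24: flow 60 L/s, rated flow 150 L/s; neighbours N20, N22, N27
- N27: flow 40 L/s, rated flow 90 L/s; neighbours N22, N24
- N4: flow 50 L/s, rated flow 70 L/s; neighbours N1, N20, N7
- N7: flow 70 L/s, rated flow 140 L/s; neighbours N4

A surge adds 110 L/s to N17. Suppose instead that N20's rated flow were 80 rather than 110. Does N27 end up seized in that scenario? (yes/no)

yes

With N20's rated flow at 80:
Round 1 — N17 at 120 > 70. N17 seizes.
  N17 sheds 120 L/s to N22: 120 each.
    N22: 110+120 = 230 > 150
Round 2 — N22 seizes.
  N22 sheds 230 L/s to N24, N27: 115 each.
    N24: 60+115 = 175 > 150
    N27: 40+115 = 155 > 90
Round 3 — N24, N27 seize.
  N24 sheds 175 L/s to N20: 175 each.
    N20: 20+175 = 195 > 80
  N27 sheds 155 L/s: no online neighbours, lost.
Round 4 — N20 seizes.
  N20 sheds 195 L/s to N4: 195 each.
    N4: 50+195 = 245 > 70
Round 5 — N4 seizes.
  N4 sheds 245 L/s to N1, N7: 122 each (1 lost).
    N1: 130+122 = 252 > 160
    N7: 70+122 = 192 > 140
Round 6 — N1, N7 seize.
  N1 sheds 252 L/s: no online neighbours, lost.
  N7 sheds 192 L/s: no online neighbours, lost.
No further seizures.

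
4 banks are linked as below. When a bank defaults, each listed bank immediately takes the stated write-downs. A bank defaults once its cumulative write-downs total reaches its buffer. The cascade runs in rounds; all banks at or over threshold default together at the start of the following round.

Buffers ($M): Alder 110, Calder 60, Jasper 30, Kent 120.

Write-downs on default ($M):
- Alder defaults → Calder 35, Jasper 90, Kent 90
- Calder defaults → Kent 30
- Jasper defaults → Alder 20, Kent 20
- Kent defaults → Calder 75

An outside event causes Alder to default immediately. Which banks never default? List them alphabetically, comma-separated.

Round 1 — Alder defaults (initial).
  Calder: +35 → 35 < 60
  Jasper: +90 → 90 ≥ 30
  Kent: +90 → 90 < 120
Round 2 — Jasper defaults.
  Kent: +20 → 110 < 120
No further defaults.

Calder, Kent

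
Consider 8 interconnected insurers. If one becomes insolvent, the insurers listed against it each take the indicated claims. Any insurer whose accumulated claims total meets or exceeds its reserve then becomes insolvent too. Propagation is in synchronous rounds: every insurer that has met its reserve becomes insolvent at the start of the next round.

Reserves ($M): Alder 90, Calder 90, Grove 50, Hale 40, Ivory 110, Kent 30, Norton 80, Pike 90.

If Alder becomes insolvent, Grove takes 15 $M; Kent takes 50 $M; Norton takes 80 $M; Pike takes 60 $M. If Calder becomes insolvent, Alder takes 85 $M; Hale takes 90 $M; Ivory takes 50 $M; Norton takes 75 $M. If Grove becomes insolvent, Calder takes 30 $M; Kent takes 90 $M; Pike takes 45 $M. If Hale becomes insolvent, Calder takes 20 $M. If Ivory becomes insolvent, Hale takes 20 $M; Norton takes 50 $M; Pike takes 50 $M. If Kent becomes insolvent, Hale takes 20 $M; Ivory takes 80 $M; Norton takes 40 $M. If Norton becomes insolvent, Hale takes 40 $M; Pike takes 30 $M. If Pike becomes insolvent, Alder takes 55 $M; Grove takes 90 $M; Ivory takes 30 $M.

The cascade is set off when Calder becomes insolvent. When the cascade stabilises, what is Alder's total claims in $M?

85

Round 1 — Calder becomes insolvent (initial).
  Alder: +85 → 85 < 90
  Hale: +90 → 90 ≥ 40
  Ivory: +50 → 50 < 110
  Norton: +75 → 75 < 80
Round 2 — Hale becomes insolvent.
No further insolvencies.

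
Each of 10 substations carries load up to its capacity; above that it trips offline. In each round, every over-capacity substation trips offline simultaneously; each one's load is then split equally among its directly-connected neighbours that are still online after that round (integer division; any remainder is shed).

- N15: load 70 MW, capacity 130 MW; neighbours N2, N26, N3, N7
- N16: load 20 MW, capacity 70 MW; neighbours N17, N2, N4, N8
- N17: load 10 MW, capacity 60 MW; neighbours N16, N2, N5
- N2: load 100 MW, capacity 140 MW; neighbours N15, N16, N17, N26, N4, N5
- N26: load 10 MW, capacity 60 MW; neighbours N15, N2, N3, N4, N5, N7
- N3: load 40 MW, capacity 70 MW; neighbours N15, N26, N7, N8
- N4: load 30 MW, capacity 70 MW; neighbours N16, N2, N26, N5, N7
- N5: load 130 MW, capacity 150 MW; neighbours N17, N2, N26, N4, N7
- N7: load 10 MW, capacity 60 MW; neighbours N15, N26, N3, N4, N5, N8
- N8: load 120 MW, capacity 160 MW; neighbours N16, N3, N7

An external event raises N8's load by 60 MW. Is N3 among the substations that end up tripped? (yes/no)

yes

Round 1 — N8 at 180 > 160. N8 trips offline.
  N8 sheds 180 MW to N16, N3, N7: 60 each.
    N16: 20+60 = 80 > 70
    N3: 40+60 = 100 > 70
    N7: 10+60 = 70 > 60
Round 2 — N16, N3, N7 trip offline.
  N16 sheds 80 MW to N17, N2, N4: 26 each (2 lost).
    N17: 10+26 = 36 ≤ 60
    N2: 100+26 = 126 ≤ 140
    N4: 30+26 = 56 ≤ 70
  N3 sheds 100 MW to N15, N26: 50 each.
    N15: 70+50 = 120 ≤ 130
    N26: 10+50 = 60 ≤ 60
  N7 sheds 70 MW to N15, N26, N4, N5: 17 each (2 lost).
    N15: 120+17 = 137 > 130
    N26: 60+17 = 77 > 60
    N4: 56+17 = 73 > 70
    N5: 130+17 = 147 ≤ 150
Round 3 — N15, N26, N4 trip offline.
  N15 sheds 137 MW to N2: 137 each.
    N2: 126+137 = 263 > 140
  N26 sheds 77 MW to N2, N5: 38 each (1 lost).
    N2: 263+38 = 301 > 140
    N5: 147+38 = 185 > 150
  N4 sheds 73 MW to N2, N5: 36 each (1 lost).
    N2: 301+36 = 337 > 140
    N5: 185+36 = 221 > 150
Round 4 — N2, N5 trip offline.
  N2 sheds 337 MW to N17: 337 each.
    N17: 36+337 = 373 > 60
  N5 sheds 221 MW to N17: 221 each.
    N17: 373+221 = 594 > 60
Round 5 — N17 trips offline.
  N17 sheds 594 MW: no online neighbours, lost.
No further trips.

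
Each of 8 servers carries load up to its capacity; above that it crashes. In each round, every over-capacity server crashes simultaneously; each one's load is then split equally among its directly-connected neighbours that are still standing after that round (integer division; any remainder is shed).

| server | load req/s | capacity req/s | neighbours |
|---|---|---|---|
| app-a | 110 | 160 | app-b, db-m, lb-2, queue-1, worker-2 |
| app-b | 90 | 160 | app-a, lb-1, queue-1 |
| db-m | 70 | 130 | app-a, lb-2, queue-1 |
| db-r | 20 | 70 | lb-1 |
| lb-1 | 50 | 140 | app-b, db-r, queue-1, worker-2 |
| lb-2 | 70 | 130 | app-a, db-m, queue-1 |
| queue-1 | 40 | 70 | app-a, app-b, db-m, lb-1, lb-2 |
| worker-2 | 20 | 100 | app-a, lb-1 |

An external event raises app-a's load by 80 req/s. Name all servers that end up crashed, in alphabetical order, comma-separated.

Round 1 — app-a at 190 > 160. app-a crashes.
  app-a sheds 190 req/s to app-b, db-m, lb-2, queue-1, worker-2: 38 each.
    app-b: 90+38 = 128 ≤ 160
    db-m: 70+38 = 108 ≤ 130
    lb-2: 70+38 = 108 ≤ 130
    queue-1: 40+38 = 78 > 70
    worker-2: 20+38 = 58 ≤ 100
Round 2 — queue-1 crashes.
  queue-1 sheds 78 req/s to app-b, db-m, lb-1, lb-2: 19 each (2 lost).
    app-b: 128+19 = 147 ≤ 160
    db-m: 108+19 = 127 ≤ 130
    lb-1: 50+19 = 69 ≤ 140
    lb-2: 108+19 = 127 ≤ 130
No further crashes.

app-a, queue-1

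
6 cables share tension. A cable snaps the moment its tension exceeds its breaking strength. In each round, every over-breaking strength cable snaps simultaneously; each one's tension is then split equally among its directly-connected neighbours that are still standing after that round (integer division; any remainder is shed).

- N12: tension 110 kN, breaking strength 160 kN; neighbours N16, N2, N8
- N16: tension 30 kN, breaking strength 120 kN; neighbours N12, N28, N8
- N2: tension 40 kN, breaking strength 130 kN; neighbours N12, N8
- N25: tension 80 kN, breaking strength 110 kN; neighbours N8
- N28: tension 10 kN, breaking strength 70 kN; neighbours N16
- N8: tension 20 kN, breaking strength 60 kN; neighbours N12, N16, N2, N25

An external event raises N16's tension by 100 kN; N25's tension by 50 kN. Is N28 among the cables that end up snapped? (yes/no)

Round 1 — N16 at 130 > 120; N25 at 130 > 110. N16, N25 snap.
  N16 sheds 130 kN to N12, N28, N8: 43 each (1 lost).
    N12: 110+43 = 153 ≤ 160
    N28: 10+43 = 53 ≤ 70
    N8: 20+43 = 63 > 60
  N25 sheds 130 kN to N8: 130 each.
    N8: 63+130 = 193 > 60
Round 2 — N8 snaps.
  N8 sheds 193 kN to N12, N2: 96 each (1 lost).
    N12: 153+96 = 249 > 160
    N2: 40+96 = 136 > 130
Round 3 — N12, N2 snap.
  N12 sheds 249 kN: no online neighbours, lost.
  N2 sheds 136 kN: no online neighbours, lost.
No further breaks.

no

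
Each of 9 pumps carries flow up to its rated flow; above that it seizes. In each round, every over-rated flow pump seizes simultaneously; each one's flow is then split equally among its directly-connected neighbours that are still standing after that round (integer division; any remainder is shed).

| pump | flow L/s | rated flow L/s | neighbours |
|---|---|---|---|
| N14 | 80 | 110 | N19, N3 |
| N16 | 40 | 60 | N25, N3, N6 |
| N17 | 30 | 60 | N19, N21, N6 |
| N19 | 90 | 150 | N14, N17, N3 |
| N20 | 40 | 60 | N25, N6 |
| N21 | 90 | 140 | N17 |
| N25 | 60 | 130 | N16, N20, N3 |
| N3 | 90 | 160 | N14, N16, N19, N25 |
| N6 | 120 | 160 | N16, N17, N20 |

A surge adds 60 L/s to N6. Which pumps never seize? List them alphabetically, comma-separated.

N21

Round 1 — N6 at 180 > 160. N6 seizes.
  N6 sheds 180 L/s to N16, N17, N20: 60 each.
    N16: 40+60 = 100 > 60
    N17: 30+60 = 90 > 60
    N20: 40+60 = 100 > 60
Round 2 — N16, N17, N20 seize.
  N16 sheds 100 L/s to N25, N3: 50 each.
    N25: 60+50 = 110 ≤ 130
    N3: 90+50 = 140 ≤ 160
  N17 sheds 90 L/s to N19, N21: 45 each.
    N19: 90+45 = 135 ≤ 150
    N21: 90+45 = 135 ≤ 140
  N20 sheds 100 L/s to N25: 100 each.
    N25: 110+100 = 210 > 130
Round 3 — N25 seizes.
  N25 sheds 210 L/s to N3: 210 each.
    N3: 140+210 = 350 > 160
Round 4 — N3 seizes.
  N3 sheds 350 L/s to N14, N19: 175 each.
    N14: 80+175 = 255 > 110
    N19: 135+175 = 310 > 150
Round 5 — N14, N19 seize.
  N14 sheds 255 L/s: no online neighbours, lost.
  N19 sheds 310 L/s: no online neighbours, lost.
No further seizures.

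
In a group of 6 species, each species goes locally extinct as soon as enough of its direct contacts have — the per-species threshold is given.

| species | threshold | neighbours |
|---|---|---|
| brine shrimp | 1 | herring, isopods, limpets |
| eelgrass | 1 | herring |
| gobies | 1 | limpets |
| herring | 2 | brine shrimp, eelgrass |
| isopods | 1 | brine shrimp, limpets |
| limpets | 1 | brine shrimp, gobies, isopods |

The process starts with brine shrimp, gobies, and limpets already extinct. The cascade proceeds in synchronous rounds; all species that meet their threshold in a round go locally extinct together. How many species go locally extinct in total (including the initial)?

4

Round 1 — brine shrimp, gobies, limpets go locally extinct (initial).
Round 2 — checking thresholds:
  herring: 1 of 2 neighbours < 2, below threshold.
  isopods: 2 of 2 neighbours ≥ 1, goes locally extinct.
Round 3 — no new extinctions; cascade stops.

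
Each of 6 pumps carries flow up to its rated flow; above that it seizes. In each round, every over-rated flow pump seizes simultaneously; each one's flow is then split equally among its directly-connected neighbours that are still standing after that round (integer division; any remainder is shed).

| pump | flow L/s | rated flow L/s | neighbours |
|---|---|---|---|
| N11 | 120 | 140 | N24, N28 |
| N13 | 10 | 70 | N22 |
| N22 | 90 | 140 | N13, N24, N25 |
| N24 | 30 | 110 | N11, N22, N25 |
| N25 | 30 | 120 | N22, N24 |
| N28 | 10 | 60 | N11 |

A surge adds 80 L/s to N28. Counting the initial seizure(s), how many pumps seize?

Round 1 — N28 at 90 > 60. N28 seizes.
  N28 sheds 90 L/s to N11: 90 each.
    N11: 120+90 = 210 > 140
Round 2 — N11 seizes.
  N11 sheds 210 L/s to N24: 210 each.
    N24: 30+210 = 240 > 110
Round 3 — N24 seizes.
  N24 sheds 240 L/s to N22, N25: 120 each.
    N22: 90+120 = 210 > 140
    N25: 30+120 = 150 > 120
Round 4 — N22, N25 seize.
  N22 sheds 210 L/s to N13: 210 each.
    N13: 10+210 = 220 > 70
  N25 sheds 150 L/s: no online neighbours, lost.
Round 5 — N13 seizes.
  N13 sheds 220 L/s: no online neighbours, lost.
No further seizures.

6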